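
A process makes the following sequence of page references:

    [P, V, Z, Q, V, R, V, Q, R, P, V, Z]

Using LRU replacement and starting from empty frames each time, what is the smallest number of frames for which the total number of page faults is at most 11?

2

f=1: 12 faults
f=2: 11 faults
f=3: 8 faults
f=4: 7 faults
f=5: 5 faults
Smallest f with faults ≤ 11 is 2.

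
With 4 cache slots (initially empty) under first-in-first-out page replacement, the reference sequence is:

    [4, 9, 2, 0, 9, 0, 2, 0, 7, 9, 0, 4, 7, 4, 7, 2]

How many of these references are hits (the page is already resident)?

4: fault, frames [4]
9: fault, frames [4, 9]
2: fault, frames [4, 9, 2]
0: fault, frames [4, 9, 2, 0]
9: hit
0: hit
2: hit
0: hit
7: fault, evict 4, frames [9, 2, 0, 7]
9: hit
0: hit
4: fault, evict 9, frames [2, 0, 7, 4]
7: hit
4: hit
7: hit
2: hit
Hits: 10.

10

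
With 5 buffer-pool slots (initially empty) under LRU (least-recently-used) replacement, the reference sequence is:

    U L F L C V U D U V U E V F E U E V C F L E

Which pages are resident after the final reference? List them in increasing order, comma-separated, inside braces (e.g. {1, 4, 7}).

{C, E, F, L, V}

U → miss, frames {U}
L → miss, frames {U,L}
F → miss, frames {U,L,F}
L → hit
C → miss, frames {U,F,L,C}
V → miss, frames {U,F,L,C,V}
U → hit
D → miss, evict F, frames {L,C,V,U,D}
U → hit
V → hit
U → hit
E → miss, evict L, frames {C,D,V,U,E}
V → hit
F → miss, evict C, frames {D,U,E,V,F}
E → hit
U → hit
E → hit
V → hit
C → miss, evict D, frames {F,U,E,V,C}
F → hit
L → miss, evict U, frames {E,V,C,F,L}
E → hit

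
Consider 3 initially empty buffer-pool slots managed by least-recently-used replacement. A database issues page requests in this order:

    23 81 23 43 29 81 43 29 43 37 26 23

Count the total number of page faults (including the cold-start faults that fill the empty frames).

23 → miss, frames {23}
81 → miss, frames {23,81}
23 → hit
43 → miss, frames {81,23,43}
29 → miss, evict 81, frames {23,43,29}
81 → miss, evict 23, frames {43,29,81}
43 → hit
29 → hit
43 → hit
37 → miss, evict 81, frames {29,43,37}
26 → miss, evict 29, frames {43,37,26}
23 → miss, evict 43, frames {37,26,23}
Page faults: 8.

8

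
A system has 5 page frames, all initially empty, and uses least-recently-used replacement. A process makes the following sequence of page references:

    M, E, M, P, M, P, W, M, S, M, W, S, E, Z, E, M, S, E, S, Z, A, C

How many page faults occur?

8

M: miss, frames {M}
E: miss, frames {M,E}
M: hit
P: miss, frames {E,M,P}
M: hit
P: hit
W: miss, frames {E,M,P,W}
M: hit
S: miss, frames {E,P,W,M,S}
M: hit
W: hit
S: hit
E: hit
Z: miss, evict P, frames {M,W,S,E,Z}
E: hit
M: hit
S: hit
E: hit
S: hit
Z: hit
A: miss, evict W, frames {M,E,S,Z,A}
C: miss, evict M, frames {E,S,Z,A,C}
Page faults: 8.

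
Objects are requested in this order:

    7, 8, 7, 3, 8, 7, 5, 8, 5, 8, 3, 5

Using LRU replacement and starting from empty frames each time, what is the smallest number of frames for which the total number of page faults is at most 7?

f=1: 12 faults
f=2: 9 faults
f=3: 5 faults
f=4: 4 faults
Smallest f with faults ≤ 7 is 3.

3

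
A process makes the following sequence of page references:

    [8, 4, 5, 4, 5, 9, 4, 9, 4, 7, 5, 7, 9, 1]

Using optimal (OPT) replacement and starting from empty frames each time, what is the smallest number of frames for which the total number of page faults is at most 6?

3

f=1: 14 faults
f=2: 8 faults
f=3: 6 faults
f=4: 6 faults
f=5: 6 faults
f=6: 6 faults
Smallest f with faults ≤ 6 is 3.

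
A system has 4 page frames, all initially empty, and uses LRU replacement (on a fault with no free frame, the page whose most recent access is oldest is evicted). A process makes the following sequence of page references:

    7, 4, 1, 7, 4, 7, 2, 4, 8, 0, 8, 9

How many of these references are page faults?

7

7: fault, frames (7)
4: fault, frames (7 4)
1: fault, frames (7 4 1)
7: hit
4: hit
7: hit
2: fault, frames (1 4 7 2)
4: hit
8: fault, evict 1, frames (7 2 4 8)
0: fault, evict 7, frames (2 4 8 0)
8: hit
9: fault, evict 2, frames (4 0 8 9)
Page faults: 7.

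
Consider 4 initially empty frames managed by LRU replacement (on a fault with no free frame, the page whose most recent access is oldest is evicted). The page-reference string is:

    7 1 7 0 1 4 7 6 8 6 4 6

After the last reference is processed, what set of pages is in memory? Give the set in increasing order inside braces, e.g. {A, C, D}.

{4, 6, 7, 8}

7: miss, frames (7)
1: miss, frames (7 1)
7: hit
0: miss, frames (1 7 0)
1: hit
4: miss, frames (7 0 1 4)
7: hit
6: miss, evict 0, frames (1 4 7 6)
8: miss, evict 1, frames (4 7 6 8)
6: hit
4: hit
6: hit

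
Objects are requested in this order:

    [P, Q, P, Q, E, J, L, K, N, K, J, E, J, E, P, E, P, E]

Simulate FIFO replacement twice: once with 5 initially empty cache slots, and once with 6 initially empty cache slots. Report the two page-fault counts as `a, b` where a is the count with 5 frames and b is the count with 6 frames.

9, 8

5 frames: F F . . F F F F F . . . . . F F . . → 9 faults.
6 frames: F F . . F F F F F . . . . . F . . . → 8 faults.
8 < 9: adding a frame reduced faults, as is typical.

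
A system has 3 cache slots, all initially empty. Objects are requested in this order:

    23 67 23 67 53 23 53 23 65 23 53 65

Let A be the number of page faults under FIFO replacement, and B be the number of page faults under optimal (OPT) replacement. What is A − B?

1

Under FIFO: F F . . F . . . F F . . → 5 faults.
Under OPT: F F . . F . . . F . . . → 4 faults.
A − B = 5 − 4 = 1.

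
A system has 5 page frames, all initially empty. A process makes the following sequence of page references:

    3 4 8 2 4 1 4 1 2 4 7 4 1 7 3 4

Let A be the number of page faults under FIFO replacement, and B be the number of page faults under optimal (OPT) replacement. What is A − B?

2

Under FIFO: F F F F . F . . . . F . . . F F → 8 faults.
Under OPT: F F F F . F . . . . F . . . . . → 6 faults.
A − B = 8 − 6 = 2.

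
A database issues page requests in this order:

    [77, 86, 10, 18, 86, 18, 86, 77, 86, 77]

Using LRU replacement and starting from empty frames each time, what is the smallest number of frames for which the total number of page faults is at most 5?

f=1: 10 faults
f=2: 6 faults
f=3: 5 faults
f=4: 4 faults
Smallest f with faults ≤ 5 is 3.

3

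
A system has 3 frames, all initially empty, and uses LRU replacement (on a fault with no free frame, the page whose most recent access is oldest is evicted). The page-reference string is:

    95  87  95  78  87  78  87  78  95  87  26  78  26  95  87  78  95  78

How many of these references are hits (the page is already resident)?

95 -> fault, frames [95]
87 -> fault, frames [95, 87]
95 -> hit
78 -> fault, frames [87, 95, 78]
87 -> hit
78 -> hit
87 -> hit
78 -> hit
95 -> hit
87 -> hit
26 -> fault, evict 78, frames [95, 87, 26]
78 -> fault, evict 95, frames [87, 26, 78]
26 -> hit
95 -> fault, evict 87, frames [78, 26, 95]
87 -> fault, evict 78, frames [26, 95, 87]
78 -> fault, evict 26, frames [95, 87, 78]
95 -> hit
78 -> hit
Hits: 10.

10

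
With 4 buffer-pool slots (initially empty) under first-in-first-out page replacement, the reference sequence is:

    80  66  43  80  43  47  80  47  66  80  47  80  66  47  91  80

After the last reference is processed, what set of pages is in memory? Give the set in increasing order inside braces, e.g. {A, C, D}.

80: miss, frames {80}
66: miss, frames {80,66}
43: miss, frames {80,66,43}
80: hit
43: hit
47: miss, frames {80,66,43,47}
80: hit
47: hit
66: hit
80: hit
47: hit
80: hit
66: hit
47: hit
91: miss, evict 80, frames {66,43,47,91}
80: miss, evict 66, frames {43,47,91,80}

{43, 47, 80, 91}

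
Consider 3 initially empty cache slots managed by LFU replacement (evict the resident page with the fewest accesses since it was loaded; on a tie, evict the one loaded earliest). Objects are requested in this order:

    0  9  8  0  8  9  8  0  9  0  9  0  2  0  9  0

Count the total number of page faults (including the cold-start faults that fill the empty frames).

4

0 -> miss, frames {0}
9 -> miss, frames {0,9}
8 -> miss, frames {0,9,8}
0 -> hit
8 -> hit
9 -> hit
8 -> hit
0 -> hit
9 -> hit
0 -> hit
9 -> hit
0 -> hit
2 -> miss, evict 8, frames {0,9,2}
0 -> hit
9 -> hit
0 -> hit
Page faults: 4.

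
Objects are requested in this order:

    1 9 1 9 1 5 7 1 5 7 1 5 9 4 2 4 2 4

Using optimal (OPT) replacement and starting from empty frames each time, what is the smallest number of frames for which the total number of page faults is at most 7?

3

f=1: 18 faults
f=2: 9 faults
f=3: 7 faults
f=4: 6 faults
f=5: 6 faults
f=6: 6 faults
Smallest f with faults ≤ 7 is 3.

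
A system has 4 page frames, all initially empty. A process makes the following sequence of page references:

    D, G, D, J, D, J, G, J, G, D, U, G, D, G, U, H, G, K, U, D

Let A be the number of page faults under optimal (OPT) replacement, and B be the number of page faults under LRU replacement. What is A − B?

-1

Under OPT: F F . F . . . . . . F . . . . F . F . . → 6 faults.
Under LRU: F F . F . . . . . . F . . . . F . F . F → 7 faults.
A − B = 6 − 7 = -1.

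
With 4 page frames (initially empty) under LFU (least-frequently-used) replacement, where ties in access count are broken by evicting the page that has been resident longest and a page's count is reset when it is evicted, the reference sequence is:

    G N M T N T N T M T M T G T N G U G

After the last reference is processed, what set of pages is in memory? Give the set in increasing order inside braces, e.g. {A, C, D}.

G -> fault, frames (G)
N -> fault, frames (G N)
M -> fault, frames (G N M)
T -> fault, frames (G N M T)
N -> hit
T -> hit
N -> hit
T -> hit
M -> hit
T -> hit
M -> hit
T -> hit
G -> hit
T -> hit
N -> hit
G -> hit
U -> fault, evict G, frames (N M T U)
G -> fault, evict U, frames (N M T G)

{G, M, N, T}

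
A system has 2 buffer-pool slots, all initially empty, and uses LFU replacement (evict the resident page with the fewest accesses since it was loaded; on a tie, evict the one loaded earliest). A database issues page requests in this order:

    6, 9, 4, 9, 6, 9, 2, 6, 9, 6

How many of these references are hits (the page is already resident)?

4

6 → miss, frames (6)
9 → miss, frames (6 9)
4 → miss, evict 6, frames (9 4)
9 → hit
6 → miss, evict 4, frames (9 6)
9 → hit
2 → miss, evict 6, frames (9 2)
6 → miss, evict 2, frames (9 6)
9 → hit
6 → hit
Hits: 4.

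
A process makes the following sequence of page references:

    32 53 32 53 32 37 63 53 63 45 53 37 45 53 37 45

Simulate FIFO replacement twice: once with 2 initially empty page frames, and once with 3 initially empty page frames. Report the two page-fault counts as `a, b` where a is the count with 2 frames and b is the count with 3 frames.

2 frames: F F . . . F F F . F . F . F . F → 9 faults.
3 frames: F F . . . F F . . F F F . . . . → 7 faults.
7 < 9: adding a frame reduced faults, as is typical.

9, 7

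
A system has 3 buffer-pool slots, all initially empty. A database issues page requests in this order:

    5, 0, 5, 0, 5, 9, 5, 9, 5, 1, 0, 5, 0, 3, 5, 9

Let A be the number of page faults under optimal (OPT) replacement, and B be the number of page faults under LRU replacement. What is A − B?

-1

Under OPT: F F . . . F . . . F . . . F . F → 6 faults.
Under LRU: F F . . . F . . . F F . . F . F → 7 faults.
A − B = 6 − 7 = -1.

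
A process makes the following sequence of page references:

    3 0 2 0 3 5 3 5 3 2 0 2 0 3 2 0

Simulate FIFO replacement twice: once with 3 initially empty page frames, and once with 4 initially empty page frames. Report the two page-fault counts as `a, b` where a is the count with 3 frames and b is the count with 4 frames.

3 frames: F F F . . F F . . . F F . . . . → 7 faults.
4 frames: F F F . . F . . . . . . . . . . → 4 faults.
4 < 7: adding a frame reduced faults, as is typical.

7, 4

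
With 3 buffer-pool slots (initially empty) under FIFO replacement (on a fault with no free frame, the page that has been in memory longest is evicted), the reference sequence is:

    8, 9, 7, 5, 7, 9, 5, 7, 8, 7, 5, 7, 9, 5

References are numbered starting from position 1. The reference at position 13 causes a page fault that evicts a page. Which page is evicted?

pos 1: 8 → miss, frames (8)
pos 2: 9 → miss, frames (8 9)
pos 3: 7 → miss, frames (8 9 7)
pos 4: 5 → miss, evict 8, frames (9 7 5)
pos 5: 7 → hit
pos 6: 9 → hit
pos 7: 5 → hit
pos 8: 7 → hit
pos 9: 8 → miss, evict 9, frames (7 5 8)
pos 10: 7 → hit
pos 11: 5 → hit
pos 12: 7 → hit
pos 13: 9 → miss, evict 7, frames (5 8 9)
At position 13, page 7 is evicted.

7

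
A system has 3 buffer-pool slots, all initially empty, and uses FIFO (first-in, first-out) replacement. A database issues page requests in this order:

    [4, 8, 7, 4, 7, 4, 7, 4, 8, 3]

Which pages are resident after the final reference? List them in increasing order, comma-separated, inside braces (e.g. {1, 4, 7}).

4 -> fault, frames {4}
8 -> fault, frames {4,8}
7 -> fault, frames {4,8,7}
4 -> hit
7 -> hit
4 -> hit
7 -> hit
4 -> hit
8 -> hit
3 -> fault, evict 4, frames {8,7,3}

{3, 7, 8}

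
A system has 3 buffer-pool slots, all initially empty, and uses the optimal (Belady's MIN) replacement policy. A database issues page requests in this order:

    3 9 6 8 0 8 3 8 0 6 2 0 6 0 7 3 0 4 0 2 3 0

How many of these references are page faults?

11

3 → fault, frames (3)
9 → fault, frames (3 9)
6 → fault, frames (3 9 6)
8 → fault, evict 9, frames (3 6 8)
0 → fault, evict 6, frames (3 8 0)
8 → hit
3 → hit
8 → hit
0 → hit
6 → fault, evict 8, frames (3 0 6)
2 → fault, evict 3, frames (0 6 2)
0 → hit
6 → hit
0 → hit
7 → fault, evict 6, frames (0 2 7)
3 → fault, evict 7, frames (0 2 3)
0 → hit
4 → fault, evict 3, frames (0 2 4)
0 → hit
2 → hit
3 → fault, evict 4, frames (0 2 3)
0 → hit
Page faults: 11.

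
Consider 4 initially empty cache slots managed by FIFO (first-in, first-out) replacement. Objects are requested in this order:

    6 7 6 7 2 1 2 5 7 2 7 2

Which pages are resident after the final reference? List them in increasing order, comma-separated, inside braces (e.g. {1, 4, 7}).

6 -> fault, frames (6)
7 -> fault, frames (6 7)
6 -> hit
7 -> hit
2 -> fault, frames (6 7 2)
1 -> fault, frames (6 7 2 1)
2 -> hit
5 -> fault, evict 6, frames (7 2 1 5)
7 -> hit
2 -> hit
7 -> hit
2 -> hit

{1, 2, 5, 7}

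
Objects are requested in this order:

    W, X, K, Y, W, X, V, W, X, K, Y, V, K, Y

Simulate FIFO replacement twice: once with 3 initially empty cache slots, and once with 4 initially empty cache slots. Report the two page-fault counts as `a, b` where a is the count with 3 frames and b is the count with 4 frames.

9, 10

3 frames: F F F F F F F . . F F . . . → 9 faults.
4 frames: F F F F . . F F F F F F . . → 10 faults.
10 > 9: adding a frame increased faults — Belady's anomaly.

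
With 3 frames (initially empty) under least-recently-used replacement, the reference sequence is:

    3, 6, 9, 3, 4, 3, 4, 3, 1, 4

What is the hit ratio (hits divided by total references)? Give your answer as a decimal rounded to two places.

0.50

3: fault, frames [3]
6: fault, frames [3, 6]
9: fault, frames [3, 6, 9]
3: hit
4: fault, evict 6, frames [9, 3, 4]
3: hit
4: hit
3: hit
1: fault, evict 9, frames [4, 3, 1]
4: hit
Hits: 5 of 10 references → 5/10 = 0.5000.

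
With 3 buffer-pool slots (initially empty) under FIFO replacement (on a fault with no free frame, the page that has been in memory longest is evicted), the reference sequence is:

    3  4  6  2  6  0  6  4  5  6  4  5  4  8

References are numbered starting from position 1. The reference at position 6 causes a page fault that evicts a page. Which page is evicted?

4

pos 1: 3: miss, frames [3]
pos 2: 4: miss, frames [3, 4]
pos 3: 6: miss, frames [3, 4, 6]
pos 4: 2: miss, evict 3, frames [4, 6, 2]
pos 5: 6: hit
pos 6: 0: miss, evict 4, frames [6, 2, 0]
At position 6, page 4 is evicted.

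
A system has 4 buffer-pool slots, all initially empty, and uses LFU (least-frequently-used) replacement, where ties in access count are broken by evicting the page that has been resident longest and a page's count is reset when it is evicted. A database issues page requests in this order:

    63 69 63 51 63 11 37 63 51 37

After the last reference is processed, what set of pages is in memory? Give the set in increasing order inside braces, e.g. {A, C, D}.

{11, 37, 51, 63}

63 → miss, frames [63]
69 → miss, frames [63, 69]
63 → hit
51 → miss, frames [63, 69, 51]
63 → hit
11 → miss, frames [63, 69, 51, 11]
37 → miss, evict 69, frames [63, 51, 11, 37]
63 → hit
51 → hit
37 → hit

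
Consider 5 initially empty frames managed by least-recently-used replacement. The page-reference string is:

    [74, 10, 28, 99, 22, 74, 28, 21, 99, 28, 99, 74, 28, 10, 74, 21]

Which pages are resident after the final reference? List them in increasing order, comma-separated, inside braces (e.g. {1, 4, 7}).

74: miss, frames [74]
10: miss, frames [74, 10]
28: miss, frames [74, 10, 28]
99: miss, frames [74, 10, 28, 99]
22: miss, frames [74, 10, 28, 99, 22]
74: hit
28: hit
21: miss, evict 10, frames [99, 22, 74, 28, 21]
99: hit
28: hit
99: hit
74: hit
28: hit
10: miss, evict 22, frames [21, 99, 74, 28, 10]
74: hit
21: hit

{10, 21, 28, 74, 99}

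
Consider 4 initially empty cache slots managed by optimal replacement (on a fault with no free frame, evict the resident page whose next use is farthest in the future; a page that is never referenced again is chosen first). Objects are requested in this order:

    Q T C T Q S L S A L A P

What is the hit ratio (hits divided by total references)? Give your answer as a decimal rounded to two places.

Q -> miss, frames [Q]
T -> miss, frames [Q, T]
C -> miss, frames [Q, T, C]
T -> hit
Q -> hit
S -> miss, frames [Q, T, C, S]
L -> miss, evict C, frames [Q, T, S, L]
S -> hit
A -> miss, evict S, frames [Q, T, L, A]
L -> hit
A -> hit
P -> miss, evict A, frames [Q, T, L, P]
Hits: 5 of 12 references → 5/12 = 0.4167.

0.42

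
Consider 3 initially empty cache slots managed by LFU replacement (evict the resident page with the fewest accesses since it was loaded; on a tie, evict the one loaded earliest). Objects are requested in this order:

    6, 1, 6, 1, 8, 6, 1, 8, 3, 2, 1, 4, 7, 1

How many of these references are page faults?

7

6 → fault, frames (6)
1 → fault, frames (6 1)
6 → hit
1 → hit
8 → fault, frames (6 1 8)
6 → hit
1 → hit
8 → hit
3 → fault, evict 8, frames (6 1 3)
2 → fault, evict 3, frames (6 1 2)
1 → hit
4 → fault, evict 2, frames (6 1 4)
7 → fault, evict 4, frames (6 1 7)
1 → hit
Page faults: 7.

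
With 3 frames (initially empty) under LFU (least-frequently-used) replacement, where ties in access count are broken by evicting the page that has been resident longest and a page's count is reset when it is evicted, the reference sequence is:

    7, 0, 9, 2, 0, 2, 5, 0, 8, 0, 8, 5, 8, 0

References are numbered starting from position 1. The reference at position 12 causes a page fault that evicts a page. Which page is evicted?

2

pos 1: 7 → fault, frames {7}
pos 2: 0 → fault, frames {7,0}
pos 3: 9 → fault, frames {7,0,9}
pos 4: 2 → fault, evict 7, frames {0,9,2}
pos 5: 0 → hit
pos 6: 2 → hit
pos 7: 5 → fault, evict 9, frames {0,2,5}
pos 8: 0 → hit
pos 9: 8 → fault, evict 5, frames {0,2,8}
pos 10: 0 → hit
pos 11: 8 → hit
pos 12: 5 → fault, evict 2, frames {0,8,5}
At position 12, page 2 is evicted.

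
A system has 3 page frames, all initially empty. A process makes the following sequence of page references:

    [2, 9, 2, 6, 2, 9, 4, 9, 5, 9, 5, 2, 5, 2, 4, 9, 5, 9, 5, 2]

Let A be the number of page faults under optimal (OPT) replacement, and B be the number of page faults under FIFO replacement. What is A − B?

Under OPT: F F . F . . F . F . . . . . F . . . . F → 7 faults.
Under FIFO: F F . F . . F . F F . F . . F . F F . F → 11 faults.
A − B = 7 − 11 = -4.

-4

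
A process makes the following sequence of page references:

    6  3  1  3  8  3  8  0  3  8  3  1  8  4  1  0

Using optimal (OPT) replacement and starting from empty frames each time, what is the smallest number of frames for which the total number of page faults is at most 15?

2

f=1: 16 faults
f=2: 9 faults
f=3: 7 faults
f=4: 6 faults
f=5: 6 faults
f=6: 6 faults
Smallest f with faults ≤ 15 is 2.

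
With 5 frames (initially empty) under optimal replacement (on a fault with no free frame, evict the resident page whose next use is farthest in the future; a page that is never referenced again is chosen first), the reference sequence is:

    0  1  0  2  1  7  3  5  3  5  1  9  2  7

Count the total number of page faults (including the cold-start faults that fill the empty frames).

0: fault, frames [0]
1: fault, frames [0, 1]
0: hit
2: fault, frames [0, 1, 2]
1: hit
7: fault, frames [0, 1, 2, 7]
3: fault, frames [0, 1, 2, 7, 3]
5: fault, evict 0, frames [1, 2, 7, 3, 5]
3: hit
5: hit
1: hit
9: fault, evict 5, frames [1, 2, 7, 3, 9]
2: hit
7: hit
Page faults: 7.

7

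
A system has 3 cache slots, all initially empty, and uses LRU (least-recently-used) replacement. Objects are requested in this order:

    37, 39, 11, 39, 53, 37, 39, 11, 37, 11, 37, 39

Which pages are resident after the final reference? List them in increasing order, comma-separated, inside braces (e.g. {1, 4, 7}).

{11, 37, 39}

37 → fault, frames [37]
39 → fault, frames [37, 39]
11 → fault, frames [37, 39, 11]
39 → hit
53 → fault, evict 37, frames [11, 39, 53]
37 → fault, evict 11, frames [39, 53, 37]
39 → hit
11 → fault, evict 53, frames [37, 39, 11]
37 → hit
11 → hit
37 → hit
39 → hit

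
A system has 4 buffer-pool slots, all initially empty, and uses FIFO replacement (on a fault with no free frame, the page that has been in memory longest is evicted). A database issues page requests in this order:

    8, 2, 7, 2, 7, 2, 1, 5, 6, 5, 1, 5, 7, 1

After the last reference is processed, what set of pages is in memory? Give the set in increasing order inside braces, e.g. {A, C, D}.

{1, 5, 6, 7}

8: miss, frames {8}
2: miss, frames {8,2}
7: miss, frames {8,2,7}
2: hit
7: hit
2: hit
1: miss, frames {8,2,7,1}
5: miss, evict 8, frames {2,7,1,5}
6: miss, evict 2, frames {7,1,5,6}
5: hit
1: hit
5: hit
7: hit
1: hit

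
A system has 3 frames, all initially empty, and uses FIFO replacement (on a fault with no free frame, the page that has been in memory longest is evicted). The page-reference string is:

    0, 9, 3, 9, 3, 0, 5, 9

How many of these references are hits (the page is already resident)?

0 → fault, frames {0}
9 → fault, frames {0,9}
3 → fault, frames {0,9,3}
9 → hit
3 → hit
0 → hit
5 → fault, evict 0, frames {9,3,5}
9 → hit
Hits: 4.

4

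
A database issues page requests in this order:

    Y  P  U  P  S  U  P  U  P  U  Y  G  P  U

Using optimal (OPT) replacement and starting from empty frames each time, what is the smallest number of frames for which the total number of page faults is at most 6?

3

f=1: 14 faults
f=2: 8 faults
f=3: 6 faults
f=4: 5 faults
f=5: 5 faults
Smallest f with faults ≤ 6 is 3.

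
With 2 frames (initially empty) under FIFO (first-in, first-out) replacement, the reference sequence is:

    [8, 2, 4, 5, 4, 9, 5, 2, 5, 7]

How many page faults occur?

8 → miss, frames (8)
2 → miss, frames (8 2)
4 → miss, evict 8, frames (2 4)
5 → miss, evict 2, frames (4 5)
4 → hit
9 → miss, evict 4, frames (5 9)
5 → hit
2 → miss, evict 5, frames (9 2)
5 → miss, evict 9, frames (2 5)
7 → miss, evict 2, frames (5 7)
Page faults: 8.

8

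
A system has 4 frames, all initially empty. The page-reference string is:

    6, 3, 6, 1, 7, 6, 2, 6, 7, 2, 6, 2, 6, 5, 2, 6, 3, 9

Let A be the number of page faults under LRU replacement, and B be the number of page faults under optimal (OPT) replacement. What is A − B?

1

Under LRU: F F . F F . F . . . . . . F . . F F → 8 faults.
Under OPT: F F . F F . F . . . . . . F . . . F → 7 faults.
A − B = 8 − 7 = 1.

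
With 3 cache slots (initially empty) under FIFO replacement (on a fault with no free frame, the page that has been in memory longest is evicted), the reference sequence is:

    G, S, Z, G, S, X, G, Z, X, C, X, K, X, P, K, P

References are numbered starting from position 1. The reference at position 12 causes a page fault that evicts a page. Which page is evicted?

pos 1: G → miss, frames [G]
pos 2: S → miss, frames [G, S]
pos 3: Z → miss, frames [G, S, Z]
pos 4: G → hit
pos 5: S → hit
pos 6: X → miss, evict G, frames [S, Z, X]
pos 7: G → miss, evict S, frames [Z, X, G]
pos 8: Z → hit
pos 9: X → hit
pos 10: C → miss, evict Z, frames [X, G, C]
pos 11: X → hit
pos 12: K → miss, evict X, frames [G, C, K]
At position 12, page X is evicted.

X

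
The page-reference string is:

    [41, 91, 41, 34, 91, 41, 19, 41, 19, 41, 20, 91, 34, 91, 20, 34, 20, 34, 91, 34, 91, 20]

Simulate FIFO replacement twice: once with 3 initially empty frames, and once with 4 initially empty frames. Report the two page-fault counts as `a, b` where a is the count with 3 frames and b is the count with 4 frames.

3 frames: F F . F . . F F . . F F F . . . . . . . . . → 8 faults.
4 frames: F F . F . . F . . . F . . . . . . . . . . . → 5 faults.
5 < 8: adding a frame reduced faults, as is typical.

8, 5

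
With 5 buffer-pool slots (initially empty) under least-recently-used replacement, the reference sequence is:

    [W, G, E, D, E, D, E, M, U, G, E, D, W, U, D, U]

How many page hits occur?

W -> fault, frames {W}
G -> fault, frames {W,G}
E -> fault, frames {W,G,E}
D -> fault, frames {W,G,E,D}
E -> hit
D -> hit
E -> hit
M -> fault, frames {W,G,D,E,M}
U -> fault, evict W, frames {G,D,E,M,U}
G -> hit
E -> hit
D -> hit
W -> fault, evict M, frames {U,G,E,D,W}
U -> hit
D -> hit
U -> hit
Hits: 9.

9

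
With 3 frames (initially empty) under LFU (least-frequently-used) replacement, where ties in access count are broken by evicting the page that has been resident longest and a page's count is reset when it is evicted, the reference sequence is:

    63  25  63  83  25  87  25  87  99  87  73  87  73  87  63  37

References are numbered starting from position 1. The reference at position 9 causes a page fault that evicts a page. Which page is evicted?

63

pos 1: 63 -> miss, frames (63)
pos 2: 25 -> miss, frames (63 25)
pos 3: 63 -> hit
pos 4: 83 -> miss, frames (63 25 83)
pos 5: 25 -> hit
pos 6: 87 -> miss, evict 83, frames (63 25 87)
pos 7: 25 -> hit
pos 8: 87 -> hit
pos 9: 99 -> miss, evict 63, frames (25 87 99)
At position 9, page 63 is evicted.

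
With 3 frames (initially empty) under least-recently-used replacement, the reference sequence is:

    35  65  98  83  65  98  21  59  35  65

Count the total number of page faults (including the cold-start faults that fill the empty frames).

35: fault, frames {35}
65: fault, frames {35,65}
98: fault, frames {35,65,98}
83: fault, evict 35, frames {65,98,83}
65: hit
98: hit
21: fault, evict 83, frames {65,98,21}
59: fault, evict 65, frames {98,21,59}
35: fault, evict 98, frames {21,59,35}
65: fault, evict 21, frames {59,35,65}
Page faults: 8.

8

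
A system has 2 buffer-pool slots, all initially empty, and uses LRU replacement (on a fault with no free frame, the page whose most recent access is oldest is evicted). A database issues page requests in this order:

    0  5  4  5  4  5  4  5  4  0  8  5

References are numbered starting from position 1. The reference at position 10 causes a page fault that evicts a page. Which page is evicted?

pos 1: 0 -> miss, frames [0]
pos 2: 5 -> miss, frames [0, 5]
pos 3: 4 -> miss, evict 0, frames [5, 4]
pos 4: 5 -> hit
pos 5: 4 -> hit
pos 6: 5 -> hit
pos 7: 4 -> hit
pos 8: 5 -> hit
pos 9: 4 -> hit
pos 10: 0 -> miss, evict 5, frames [4, 0]
At position 10, page 5 is evicted.

5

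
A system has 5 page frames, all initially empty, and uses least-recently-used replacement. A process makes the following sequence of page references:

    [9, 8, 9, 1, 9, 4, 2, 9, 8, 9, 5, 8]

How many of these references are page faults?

9 -> fault, frames [9]
8 -> fault, frames [9, 8]
9 -> hit
1 -> fault, frames [8, 9, 1]
9 -> hit
4 -> fault, frames [8, 1, 9, 4]
2 -> fault, frames [8, 1, 9, 4, 2]
9 -> hit
8 -> hit
9 -> hit
5 -> fault, evict 1, frames [4, 2, 8, 9, 5]
8 -> hit
Page faults: 6.

6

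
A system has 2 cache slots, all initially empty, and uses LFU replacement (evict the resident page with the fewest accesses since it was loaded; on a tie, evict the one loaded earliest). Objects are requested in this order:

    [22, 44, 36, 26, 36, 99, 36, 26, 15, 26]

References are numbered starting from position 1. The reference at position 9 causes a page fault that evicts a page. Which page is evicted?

pos 1: 22: fault, frames {22}
pos 2: 44: fault, frames {22,44}
pos 3: 36: fault, evict 22, frames {44,36}
pos 4: 26: fault, evict 44, frames {36,26}
pos 5: 36: hit
pos 6: 99: fault, evict 26, frames {36,99}
pos 7: 36: hit
pos 8: 26: fault, evict 99, frames {36,26}
pos 9: 15: fault, evict 26, frames {36,15}
At position 9, page 26 is evicted.

26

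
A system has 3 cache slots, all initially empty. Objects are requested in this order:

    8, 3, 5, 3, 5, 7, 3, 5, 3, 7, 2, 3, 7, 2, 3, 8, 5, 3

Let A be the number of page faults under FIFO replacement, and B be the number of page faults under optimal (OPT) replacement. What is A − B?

1

Under FIFO: F F F . . F . . . . F F . . . F F . → 8 faults.
Under OPT: F F F . . F . . . . F . . . . F F . → 7 faults.
A − B = 8 − 7 = 1.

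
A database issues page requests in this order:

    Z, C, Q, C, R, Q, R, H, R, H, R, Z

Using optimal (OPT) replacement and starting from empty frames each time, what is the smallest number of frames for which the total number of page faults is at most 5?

3

f=1: 12 faults
f=2: 6 faults
f=3: 5 faults
f=4: 5 faults
f=5: 5 faults
Smallest f with faults ≤ 5 is 3.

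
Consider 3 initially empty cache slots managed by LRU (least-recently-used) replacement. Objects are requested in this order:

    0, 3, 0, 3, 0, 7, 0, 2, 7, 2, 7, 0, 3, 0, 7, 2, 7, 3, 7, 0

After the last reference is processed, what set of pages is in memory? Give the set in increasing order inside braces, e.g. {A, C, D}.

{0, 3, 7}

0: fault, frames {0}
3: fault, frames {0,3}
0: hit
3: hit
0: hit
7: fault, frames {3,0,7}
0: hit
2: fault, evict 3, frames {7,0,2}
7: hit
2: hit
7: hit
0: hit
3: fault, evict 2, frames {7,0,3}
0: hit
7: hit
2: fault, evict 3, frames {0,7,2}
7: hit
3: fault, evict 0, frames {2,7,3}
7: hit
0: fault, evict 2, frames {3,7,0}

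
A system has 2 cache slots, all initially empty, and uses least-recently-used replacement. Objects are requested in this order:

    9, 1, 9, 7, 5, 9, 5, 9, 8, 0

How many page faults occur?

9 -> fault, frames {9}
1 -> fault, frames {9,1}
9 -> hit
7 -> fault, evict 1, frames {9,7}
5 -> fault, evict 9, frames {7,5}
9 -> fault, evict 7, frames {5,9}
5 -> hit
9 -> hit
8 -> fault, evict 5, frames {9,8}
0 -> fault, evict 9, frames {8,0}
Page faults: 7.

7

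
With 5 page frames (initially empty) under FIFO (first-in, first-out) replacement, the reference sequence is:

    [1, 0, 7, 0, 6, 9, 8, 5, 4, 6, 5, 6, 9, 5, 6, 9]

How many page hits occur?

1 -> fault, frames [1]
0 -> fault, frames [1, 0]
7 -> fault, frames [1, 0, 7]
0 -> hit
6 -> fault, frames [1, 0, 7, 6]
9 -> fault, frames [1, 0, 7, 6, 9]
8 -> fault, evict 1, frames [0, 7, 6, 9, 8]
5 -> fault, evict 0, frames [7, 6, 9, 8, 5]
4 -> fault, evict 7, frames [6, 9, 8, 5, 4]
6 -> hit
5 -> hit
6 -> hit
9 -> hit
5 -> hit
6 -> hit
9 -> hit
Hits: 8.

8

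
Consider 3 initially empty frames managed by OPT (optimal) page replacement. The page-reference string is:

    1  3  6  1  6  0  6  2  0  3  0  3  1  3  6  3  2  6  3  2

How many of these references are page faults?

1: fault, frames {1}
3: fault, frames {1,3}
6: fault, frames {1,3,6}
1: hit
6: hit
0: fault, evict 1, frames {3,6,0}
6: hit
2: fault, evict 6, frames {3,0,2}
0: hit
3: hit
0: hit
3: hit
1: fault, evict 0, frames {3,2,1}
3: hit
6: fault, evict 1, frames {3,2,6}
3: hit
2: hit
6: hit
3: hit
2: hit
Page faults: 7.

7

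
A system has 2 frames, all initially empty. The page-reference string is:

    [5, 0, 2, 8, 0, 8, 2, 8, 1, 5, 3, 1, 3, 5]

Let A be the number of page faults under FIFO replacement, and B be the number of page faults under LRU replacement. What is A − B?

1

Under FIFO: F F F F F . F F F F F F . F → 12 faults.
Under LRU: F F F F F . F . F F F F . F → 11 faults.
A − B = 12 − 11 = 1.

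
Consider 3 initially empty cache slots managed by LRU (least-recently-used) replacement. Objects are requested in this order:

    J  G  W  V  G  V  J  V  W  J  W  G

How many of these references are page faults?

J -> fault, frames (J)
G -> fault, frames (J G)
W -> fault, frames (J G W)
V -> fault, evict J, frames (G W V)
G -> hit
V -> hit
J -> fault, evict W, frames (G V J)
V -> hit
W -> fault, evict G, frames (J V W)
J -> hit
W -> hit
G -> fault, evict V, frames (J W G)
Page faults: 7.

7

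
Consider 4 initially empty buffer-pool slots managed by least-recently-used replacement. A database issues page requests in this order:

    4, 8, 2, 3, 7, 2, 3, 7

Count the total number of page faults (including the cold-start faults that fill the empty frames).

4 -> miss, frames {4}
8 -> miss, frames {4,8}
2 -> miss, frames {4,8,2}
3 -> miss, frames {4,8,2,3}
7 -> miss, evict 4, frames {8,2,3,7}
2 -> hit
3 -> hit
7 -> hit
Page faults: 5.

5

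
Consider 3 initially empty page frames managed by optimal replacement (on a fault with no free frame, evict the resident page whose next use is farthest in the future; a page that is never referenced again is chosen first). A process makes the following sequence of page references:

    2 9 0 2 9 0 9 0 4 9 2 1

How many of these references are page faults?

5

2 → miss, frames (2)
9 → miss, frames (2 9)
0 → miss, frames (2 9 0)
2 → hit
9 → hit
0 → hit
9 → hit
0 → hit
4 → miss, evict 0, frames (2 9 4)
9 → hit
2 → hit
1 → miss, evict 4, frames (2 9 1)
Page faults: 5.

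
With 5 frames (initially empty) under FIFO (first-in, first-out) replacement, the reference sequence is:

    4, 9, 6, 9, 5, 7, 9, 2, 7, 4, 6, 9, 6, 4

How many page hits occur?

5

4 -> fault, frames [4]
9 -> fault, frames [4, 9]
6 -> fault, frames [4, 9, 6]
9 -> hit
5 -> fault, frames [4, 9, 6, 5]
7 -> fault, frames [4, 9, 6, 5, 7]
9 -> hit
2 -> fault, evict 4, frames [9, 6, 5, 7, 2]
7 -> hit
4 -> fault, evict 9, frames [6, 5, 7, 2, 4]
6 -> hit
9 -> fault, evict 6, frames [5, 7, 2, 4, 9]
6 -> fault, evict 5, frames [7, 2, 4, 9, 6]
4 -> hit
Hits: 5.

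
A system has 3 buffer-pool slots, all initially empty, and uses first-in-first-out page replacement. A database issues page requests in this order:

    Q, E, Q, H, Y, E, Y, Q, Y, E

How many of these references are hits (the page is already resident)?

Q -> fault, frames {Q}
E -> fault, frames {Q,E}
Q -> hit
H -> fault, frames {Q,E,H}
Y -> fault, evict Q, frames {E,H,Y}
E -> hit
Y -> hit
Q -> fault, evict E, frames {H,Y,Q}
Y -> hit
E -> fault, evict H, frames {Y,Q,E}
Hits: 4.

4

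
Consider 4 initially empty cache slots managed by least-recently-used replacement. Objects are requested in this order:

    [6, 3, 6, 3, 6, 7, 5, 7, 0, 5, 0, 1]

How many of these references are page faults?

6

6 → miss, frames {6}
3 → miss, frames {6,3}
6 → hit
3 → hit
6 → hit
7 → miss, frames {3,6,7}
5 → miss, frames {3,6,7,5}
7 → hit
0 → miss, evict 3, frames {6,5,7,0}
5 → hit
0 → hit
1 → miss, evict 6, frames {7,5,0,1}
Page faults: 6.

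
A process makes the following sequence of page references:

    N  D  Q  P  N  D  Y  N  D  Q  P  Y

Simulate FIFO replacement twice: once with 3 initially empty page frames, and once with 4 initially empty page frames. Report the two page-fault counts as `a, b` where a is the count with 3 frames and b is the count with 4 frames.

3 frames: F F F F F F F . . F F . → 9 faults.
4 frames: F F F F . . F F F F F F → 10 faults.
10 > 9: adding a frame increased faults — Belady's anomaly.

9, 10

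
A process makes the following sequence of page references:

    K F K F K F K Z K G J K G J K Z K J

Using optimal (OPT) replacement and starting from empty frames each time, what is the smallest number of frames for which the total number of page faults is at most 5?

f=1: 18 faults
f=2: 9 faults
f=3: 6 faults
f=4: 5 faults
f=5: 5 faults
Smallest f with faults ≤ 5 is 4.

4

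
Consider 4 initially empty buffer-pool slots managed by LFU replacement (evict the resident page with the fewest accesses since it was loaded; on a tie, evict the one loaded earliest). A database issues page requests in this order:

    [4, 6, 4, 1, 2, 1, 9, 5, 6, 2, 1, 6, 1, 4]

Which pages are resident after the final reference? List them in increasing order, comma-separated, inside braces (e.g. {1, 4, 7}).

4: miss, frames (4)
6: miss, frames (4 6)
4: hit
1: miss, frames (4 6 1)
2: miss, frames (4 6 1 2)
1: hit
9: miss, evict 6, frames (4 1 2 9)
5: miss, evict 2, frames (4 1 9 5)
6: miss, evict 9, frames (4 1 5 6)
2: miss, evict 5, frames (4 1 6 2)
1: hit
6: hit
1: hit
4: hit

{1, 2, 4, 6}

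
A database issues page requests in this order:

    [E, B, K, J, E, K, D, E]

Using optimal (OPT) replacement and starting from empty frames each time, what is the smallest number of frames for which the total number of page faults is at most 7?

2

f=1: 8 faults
f=2: 6 faults
f=3: 5 faults
f=4: 5 faults
f=5: 5 faults
Smallest f with faults ≤ 7 is 2.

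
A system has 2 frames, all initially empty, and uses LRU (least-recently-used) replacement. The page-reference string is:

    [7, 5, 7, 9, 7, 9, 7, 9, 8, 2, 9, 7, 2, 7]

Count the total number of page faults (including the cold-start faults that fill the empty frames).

8

7: fault, frames {7}
5: fault, frames {7,5}
7: hit
9: fault, evict 5, frames {7,9}
7: hit
9: hit
7: hit
9: hit
8: fault, evict 7, frames {9,8}
2: fault, evict 9, frames {8,2}
9: fault, evict 8, frames {2,9}
7: fault, evict 2, frames {9,7}
2: fault, evict 9, frames {7,2}
7: hit
Page faults: 8.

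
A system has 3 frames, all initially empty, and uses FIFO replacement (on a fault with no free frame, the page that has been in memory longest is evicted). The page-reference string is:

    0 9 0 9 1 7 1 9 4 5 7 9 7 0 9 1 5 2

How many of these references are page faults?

0 -> miss, frames {0}
9 -> miss, frames {0,9}
0 -> hit
9 -> hit
1 -> miss, frames {0,9,1}
7 -> miss, evict 0, frames {9,1,7}
1 -> hit
9 -> hit
4 -> miss, evict 9, frames {1,7,4}
5 -> miss, evict 1, frames {7,4,5}
7 -> hit
9 -> miss, evict 7, frames {4,5,9}
7 -> miss, evict 4, frames {5,9,7}
0 -> miss, evict 5, frames {9,7,0}
9 -> hit
1 -> miss, evict 9, frames {7,0,1}
5 -> miss, evict 7, frames {0,1,5}
2 -> miss, evict 0, frames {1,5,2}
Page faults: 12.

12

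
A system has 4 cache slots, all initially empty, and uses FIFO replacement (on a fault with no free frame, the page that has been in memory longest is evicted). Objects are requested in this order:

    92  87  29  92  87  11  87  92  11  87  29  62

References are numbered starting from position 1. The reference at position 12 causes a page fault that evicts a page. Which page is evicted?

92

pos 1: 92: fault, frames {92}
pos 2: 87: fault, frames {92,87}
pos 3: 29: fault, frames {92,87,29}
pos 4: 92: hit
pos 5: 87: hit
pos 6: 11: fault, frames {92,87,29,11}
pos 7: 87: hit
pos 8: 92: hit
pos 9: 11: hit
pos 10: 87: hit
pos 11: 29: hit
pos 12: 62: fault, evict 92, frames {87,29,11,62}
At position 12, page 92 is evicted.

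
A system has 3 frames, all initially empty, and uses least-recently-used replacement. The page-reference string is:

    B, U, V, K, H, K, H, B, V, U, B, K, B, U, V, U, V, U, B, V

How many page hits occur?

B: fault, frames (B)
U: fault, frames (B U)
V: fault, frames (B U V)
K: fault, evict B, frames (U V K)
H: fault, evict U, frames (V K H)
K: hit
H: hit
B: fault, evict V, frames (K H B)
V: fault, evict K, frames (H B V)
U: fault, evict H, frames (B V U)
B: hit
K: fault, evict V, frames (U B K)
B: hit
U: hit
V: fault, evict K, frames (B U V)
U: hit
V: hit
U: hit
B: hit
V: hit
Hits: 10.

10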